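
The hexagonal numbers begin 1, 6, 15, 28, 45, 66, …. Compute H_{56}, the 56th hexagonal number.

6216

The 56th hexagonal number is n(2n−1) with n = 56.
56·(2·56 − 1) = 56·111 = 6216.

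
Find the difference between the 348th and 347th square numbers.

695

n² − (n−1)² = 2n − 1, so 348² − 347² = 2·348 − 1 = 695.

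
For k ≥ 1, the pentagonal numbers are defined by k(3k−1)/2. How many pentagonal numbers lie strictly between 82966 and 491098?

The n-th pentagonal number is n(3n−1)/2.
Smallest index with value > 82966: n = 236 (giving 83426).
Largest index with value < 491098: n = 572 (giving 490490).
Indices 236 through 572: 337 terms.

337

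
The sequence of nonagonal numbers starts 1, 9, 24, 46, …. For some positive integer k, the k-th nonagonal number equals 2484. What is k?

27

Set n(7n−5)/2 = 2484, giving 7n² − 5n − 4968 = 0.
The discriminant is 25 + 56·2484 = 139129, and √139129 = 373.
So n = (5 + 373) / 14 = 378/14 = 27.
Check: 27·(7·27 − 5)/2 = 2484. ✓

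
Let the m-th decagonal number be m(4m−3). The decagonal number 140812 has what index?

188

Set n(4n−3) = 140812, giving 4n² − 3n − 140812 = 0.
The discriminant is 9 + 16·140812 = 2253001, and √2253001 = 1501.
So n = (3 + 1501) / 8 = 1504/8 = 188.
Check: 188·(4·188 − 3) = 140812. ✓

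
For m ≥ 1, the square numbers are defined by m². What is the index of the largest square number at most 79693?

Solve n² ≤ 79693 for integer n.
n = 282 gives 79524 ≤ 79693, while n = 283 gives 80089 > 79693; so the answer is index 282.

282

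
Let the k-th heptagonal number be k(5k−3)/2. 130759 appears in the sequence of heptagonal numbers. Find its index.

229

Set n(5n−3)/2 = 130759, giving 5n² − 3n − 261518 = 0.
The discriminant is 9 + 40·130759 = 5230369, and √5230369 = 2287.
So n = (3 + 2287) / 10 = 2290/10 = 229.
Check: 229·(5·229 − 3)/2 = 130759. ✓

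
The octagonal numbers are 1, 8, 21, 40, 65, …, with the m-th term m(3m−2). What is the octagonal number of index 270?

The 270th octagonal number is n(3n−2) with n = 270.
270·(3·270 − 2) = 270·808 = 218160.

218160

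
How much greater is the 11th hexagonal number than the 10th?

Consecutive hexagonal numbers differ by 4n − 3: here 4·11 − 3 = 41.

41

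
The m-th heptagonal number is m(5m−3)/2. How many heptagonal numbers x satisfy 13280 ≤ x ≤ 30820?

The n-th heptagonal number is n(5n−3)/2.
Smallest index with value ≥ 13280: n = 74 (giving 13579).
Largest index with value ≤ 30820: n = 111 (giving 30636).
Indices 74 through 111: 38 terms.

38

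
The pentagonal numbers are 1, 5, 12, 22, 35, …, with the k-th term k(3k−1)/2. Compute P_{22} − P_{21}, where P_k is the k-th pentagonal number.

64

Consecutive pentagonal numbers differ by 3n − 2: here 3·22 − 2 = 64.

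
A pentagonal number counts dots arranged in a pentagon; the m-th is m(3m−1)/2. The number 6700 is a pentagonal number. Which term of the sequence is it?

Set n(3n−1)/2 = 6700, giving 3n² − n − 13400 = 0.
The discriminant is 1 + 24·6700 = 160801, and √160801 = 401.
So n = (1 + 401) / 6 = 402/6 = 67.

67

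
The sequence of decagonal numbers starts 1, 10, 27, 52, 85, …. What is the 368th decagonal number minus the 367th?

2937

Consecutive decagonal numbers differ by 8n − 7: here 8·368 − 7 = 2937.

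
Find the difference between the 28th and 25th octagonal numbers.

28·(3·28 − 2) = 2296 and 25·(3·25 − 2) = 1825.
Difference: 2296 − 1825 = 471.

471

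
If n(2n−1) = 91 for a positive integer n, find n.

7

Set n(2n−1) = 91, giving 2n² − n − 91 = 0.
The discriminant is 1 + 8·91 = 729, and √729 = 27.
So n = (1 + 27) / 4 = 28/4 = 7.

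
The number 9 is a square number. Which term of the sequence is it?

3

We need n² = 9, so n = √9 = 3.
Check: 3² = 9. ✓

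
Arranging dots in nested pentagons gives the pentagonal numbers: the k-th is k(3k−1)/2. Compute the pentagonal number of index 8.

The 8th pentagonal number is n(3n−1)/2 with n = 8.
8·(3·8 − 1)/2 = 8·23/2 = 92.

92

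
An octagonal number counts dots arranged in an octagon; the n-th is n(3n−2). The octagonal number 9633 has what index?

57

Set n(3n−2) = 9633, giving 3n² − 2n − 9633 = 0.
The discriminant is 4 + 12·9633 = 115600, and √115600 = 340.
So n = (2 + 340) / 6 = 342/6 = 57.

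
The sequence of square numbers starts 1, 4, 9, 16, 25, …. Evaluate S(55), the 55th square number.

3025

The 55th square number is n² with n = 55.
55² = 3025.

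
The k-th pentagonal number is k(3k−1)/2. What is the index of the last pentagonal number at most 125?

Solve n(3n−1)/2 ≤ 125 for integer n.
n = 9 gives 117 ≤ 125, while n = 10 gives 145 > 125; so the answer is index 9.

9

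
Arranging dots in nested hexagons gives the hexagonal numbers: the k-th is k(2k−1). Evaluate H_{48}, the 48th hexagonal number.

48·(2·48 − 1) = 48·95 = 4560.

4560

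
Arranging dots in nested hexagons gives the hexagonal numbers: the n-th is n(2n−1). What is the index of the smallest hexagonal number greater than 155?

10

Solve n(2n−1) > 155 for integer n.
The largest n with value ≤ 155 is 9 (since 153 ≤ 155 < 190), so the first above is n = 10, value 190.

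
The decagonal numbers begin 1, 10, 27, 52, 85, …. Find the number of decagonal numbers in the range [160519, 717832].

The n-th decagonal number is n(4n−3).
Smallest index with value ≥ 160519: n = 201 (giving 161001).
Largest index with value ≤ 717832: n = 424 (giving 717832).
Indices 201 through 424: 224 terms.

224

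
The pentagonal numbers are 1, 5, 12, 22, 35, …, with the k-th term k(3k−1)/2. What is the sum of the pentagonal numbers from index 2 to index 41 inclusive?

Σ i(3i−1)/2 = (3Σi² − Σi) / 2 over i = 2..41.
Σi = 861 − 1 = 860 and Σi² = 23821 − 1 = 23820.
(3·23820 − 1·860) / 2 = 70600/2 = 35300.

35300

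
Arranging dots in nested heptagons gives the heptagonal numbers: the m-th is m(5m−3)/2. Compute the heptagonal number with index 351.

307476

The 351st heptagonal number is n(5n−3)/2 with n = 351.
351·(5·351 − 3)/2 = 351·1752/2 = 351·876 = 307476.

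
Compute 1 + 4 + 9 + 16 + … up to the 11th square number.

Σ_{i=1}^{11} i² = 11·12·23/6 = 506.

506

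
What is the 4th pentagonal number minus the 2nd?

17

4·(3·4 − 1)/2 = 22 and 2·(3·2 − 1)/2 = 5.
Difference: 22 − 5 = 17.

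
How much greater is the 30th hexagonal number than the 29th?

Consecutive hexagonal numbers differ by 4n − 3: here 4·30 − 3 = 117.

117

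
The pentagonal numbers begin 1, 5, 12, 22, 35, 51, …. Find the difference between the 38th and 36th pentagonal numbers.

221

38·(3·38 − 1)/2 = 2147 and 36·(3·36 − 1)/2 = 1926.
Difference: 2147 − 1926 = 221.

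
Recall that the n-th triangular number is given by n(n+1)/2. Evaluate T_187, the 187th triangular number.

17578

The 187th triangular number is n(n+1)/2 with n = 187.
187·188/2 = 35156/2 = 17578.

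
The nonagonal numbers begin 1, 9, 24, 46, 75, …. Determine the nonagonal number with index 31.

3286

The 31st nonagonal number is n(7n−5)/2 with n = 31.
31·(7·31 − 5)/2 = 31·212/2 = 31·106 = 3286.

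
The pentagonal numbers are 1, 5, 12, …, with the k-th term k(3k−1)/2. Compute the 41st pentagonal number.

2501

The 41st pentagonal number is n(3n−1)/2 with n = 41.
41·(3·41 − 1)/2 = 41·122/2 = 41·61 = 2501.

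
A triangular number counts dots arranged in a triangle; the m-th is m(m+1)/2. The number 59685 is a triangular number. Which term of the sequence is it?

345

Set n(n+1)/2 = 59685, giving n² + n − 119370 = 0.
So n = (-1 + 691) / 2 = 690/2 = 345.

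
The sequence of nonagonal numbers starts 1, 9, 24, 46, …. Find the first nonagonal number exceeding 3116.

Solve n(7n−5)/2 > 3116 for integer n.
The largest n with value ≤ 3116 is 30 (since 3075 ≤ 3116 < 3286), so the first above is n = 31, value 3286.

3286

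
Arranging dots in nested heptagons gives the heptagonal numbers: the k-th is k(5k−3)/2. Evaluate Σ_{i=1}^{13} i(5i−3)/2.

1911

Σ i(5i−3)/2 = (5Σi² − 3Σi) / 2 over i = 1..13.
Σi = 91 and Σi² = 819.
(5·819 − 3·91) / 2 = 3822/2 = 1911.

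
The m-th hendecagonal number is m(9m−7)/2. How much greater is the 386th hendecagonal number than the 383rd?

386·(9·386 − 7)/2 = 669131 and 383·(9·383 − 7)/2 = 658760.
Difference: 669131 − 658760 = 10371.

10371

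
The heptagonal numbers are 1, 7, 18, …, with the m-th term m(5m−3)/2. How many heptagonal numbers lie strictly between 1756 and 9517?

The n-th heptagonal number is n(5n−3)/2.
Smallest index with value > 1756: n = 27 (giving 1782).
Largest index with value < 9517: n = 61 (giving 9211).
Indices 27 through 61: 35 terms.

35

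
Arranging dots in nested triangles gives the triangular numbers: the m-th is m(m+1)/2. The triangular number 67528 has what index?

Set n(n+1)/2 = 67528, giving n² + n − 135056 = 0.
So n = (-1 + 735) / 2 = 734/2 = 367.

367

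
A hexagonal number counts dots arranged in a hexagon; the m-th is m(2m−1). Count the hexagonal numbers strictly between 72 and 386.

8

The n-th hexagonal number is n(2n−1).
Smallest index with value > 72: n = 7 (giving 91).
Largest index with value < 386: n = 14 (giving 378).
Indices 7 through 14: 8 terms.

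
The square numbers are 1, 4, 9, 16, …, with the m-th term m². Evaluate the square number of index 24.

576

24² = 576.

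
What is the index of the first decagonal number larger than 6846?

Solve n(4n−3) > 6846 for integer n.
The largest n with value ≤ 6846 is 41 (since 6601 ≤ 6846 < 6930), so the first above is n = 42, value 6930.

42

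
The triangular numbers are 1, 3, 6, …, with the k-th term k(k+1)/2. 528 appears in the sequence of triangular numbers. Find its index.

Set n(n+1)/2 = 528, giving n² + n − 1056 = 0.
The discriminant is 1 + 8·528 = 4225, and √4225 = 65.
So n = (-1 + 65) / 2 = 64/2 = 32.

32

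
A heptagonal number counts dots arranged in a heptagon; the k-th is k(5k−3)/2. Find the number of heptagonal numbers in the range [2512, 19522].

The n-th heptagonal number is n(5n−3)/2.
Smallest index with value ≥ 2512: n = 32 (giving 2512).
Largest index with value ≤ 19522: n = 88 (giving 19228).
Indices 32 through 88: 57 terms.

57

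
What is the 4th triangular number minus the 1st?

4·5/2 = 10 and 1·2/2 = 1.
Difference: 10 − 1 = 9.

9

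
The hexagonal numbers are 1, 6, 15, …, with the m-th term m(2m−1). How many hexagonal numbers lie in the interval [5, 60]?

4

The n-th hexagonal number is n(2n−1).
Smallest index with value ≥ 5: n = 2 (giving 6).
Largest index with value ≤ 60: n = 5 (giving 45).
Indices 2 through 5: 4 terms.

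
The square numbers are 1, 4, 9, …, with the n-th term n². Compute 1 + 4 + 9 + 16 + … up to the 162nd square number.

Σ_{i=1}^{162} i² = 162·163·325/6 = 1430325.

1430325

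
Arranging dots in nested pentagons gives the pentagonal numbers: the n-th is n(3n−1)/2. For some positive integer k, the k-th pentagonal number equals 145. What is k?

Set n(3n−1)/2 = 145, giving 3n² − n − 290 = 0.
The discriminant is 1 + 24·145 = 3481, and √3481 = 59.
So n = (1 + 59) / 6 = 60/6 = 10.
Check: 10·(3·10 − 1)/2 = 145. ✓

10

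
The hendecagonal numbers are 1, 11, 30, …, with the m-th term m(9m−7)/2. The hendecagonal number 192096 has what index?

Set n(9n−7)/2 = 192096, giving 9n² − 7n − 384192 = 0.
So n = (7 + 3719) / 18 = 3726/18 = 207.
Check: 207·(9·207 − 7)/2 = 192096. ✓

207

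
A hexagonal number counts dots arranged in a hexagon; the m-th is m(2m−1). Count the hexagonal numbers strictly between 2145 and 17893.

61

The n-th hexagonal number is n(2n−1).
Smallest index with value > 2145: n = 34 (giving 2278).
Largest index with value < 17893: n = 94 (giving 17578).
Indices 34 through 94: 61 terms.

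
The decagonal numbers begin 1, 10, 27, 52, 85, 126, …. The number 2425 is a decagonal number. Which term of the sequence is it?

25

Set n(4n−3) = 2425, giving 4n² − 3n − 2425 = 0.
The discriminant is 9 + 16·2425 = 38809, and √38809 = 197.
So n = (3 + 197) / 8 = 200/8 = 25.
Check: 25·(4·25 − 3) = 2425. ✓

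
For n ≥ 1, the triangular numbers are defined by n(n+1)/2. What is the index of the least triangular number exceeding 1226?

50

Solve n(n+1)/2 > 1226 for integer n.
The largest n with value ≤ 1226 is 49 (since 1225 ≤ 1226 < 1275), so the first above is n = 50, value 1275.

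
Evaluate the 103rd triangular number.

5356

103·104/2 = 10712/2 = 5356.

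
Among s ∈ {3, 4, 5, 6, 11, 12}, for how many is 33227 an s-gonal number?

s = 3: P(3, 257) = 33153 and P(3, 258) = 33411; 33227 is not s-gonal.
s = 4: P(4, 182) = 33124 and P(4, 183) = 33489; 33227 is not s-gonal.
s = 5: P(5, 149) = 33227. ✓
s = 6: P(6, 129) = 33153 and P(6, 130) = 33670; 33227 is not s-gonal.
s = 11: P(11, 86) = 32981 and P(11, 87) = 33756; 33227 is not s-gonal.
s = 12: P(12, 81) = 32481 and P(12, 82) = 33292; 33227 is not s-gonal.
Hits: s ∈ {5} → 1.

1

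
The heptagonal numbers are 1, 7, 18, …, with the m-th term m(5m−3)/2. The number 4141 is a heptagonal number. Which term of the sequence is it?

Set n(5n−3)/2 = 4141, giving 5n² − 3n − 8282 = 0.
The discriminant is 9 + 40·4141 = 165649, and √165649 = 407.
So n = (3 + 407) / 10 = 410/10 = 41.

41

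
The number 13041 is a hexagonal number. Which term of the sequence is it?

81

Set n(2n−1) = 13041, giving 2n² − n − 13041 = 0.
The discriminant is 1 + 8·13041 = 104329, and √104329 = 323.
So n = (1 + 323) / 4 = 324/4 = 81.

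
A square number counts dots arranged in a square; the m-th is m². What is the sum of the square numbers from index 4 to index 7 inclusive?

Σ_{i=4}^{7} i² = 140 − 14 = 126.

126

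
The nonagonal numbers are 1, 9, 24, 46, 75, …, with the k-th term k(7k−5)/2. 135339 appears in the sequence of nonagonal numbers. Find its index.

Set n(7n−5)/2 = 135339, giving 7n² − 5n − 270678 = 0.
The discriminant is 25 + 56·135339 = 7579009, and √7579009 = 2753.
So n = (5 + 2753) / 14 = 2758/14 = 197.
Check: 197·(7·197 − 5)/2 = 135339. ✓

197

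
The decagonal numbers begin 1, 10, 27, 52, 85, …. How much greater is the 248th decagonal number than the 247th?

1977

Consecutive decagonal numbers differ by 8n − 7: here 8·248 − 7 = 1977.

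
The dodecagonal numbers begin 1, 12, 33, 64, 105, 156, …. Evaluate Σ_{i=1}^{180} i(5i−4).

Σ i(5i−4) = 5Σi² − 4Σi over i = 1..180.
Σi = 16290 and Σi² = 1960230.
5·1960230 − 4·16290 = 9735990.

9735990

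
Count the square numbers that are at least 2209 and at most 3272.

11

The n-th square number is n².
Smallest index with value ≥ 2209: n = 47 (giving 2209).
Largest index with value ≤ 3272: n = 57 (giving 3249).
Indices 47 through 57: 11 terms.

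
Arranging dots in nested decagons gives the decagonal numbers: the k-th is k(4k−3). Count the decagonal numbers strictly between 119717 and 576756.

The n-th decagonal number is n(4n−3).
Smallest index with value > 119717: n = 174 (giving 120582).
Largest index with value < 576756: n = 380 (giving 576460).
Indices 174 through 380: 207 terms.

207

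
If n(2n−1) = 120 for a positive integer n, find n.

8

Set n(2n−1) = 120, giving 2n² − n − 120 = 0.
So n = (1 + 31) / 4 = 32/4 = 8.
Check: 8·(2·8 − 1) = 120. ✓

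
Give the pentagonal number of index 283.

The 283rd pentagonal number is n(3n−1)/2 with n = 283.
283·(3·283 − 1)/2 = 283·848/2 = 283·424 = 119992.

119992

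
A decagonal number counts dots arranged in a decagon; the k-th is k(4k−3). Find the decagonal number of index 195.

The 195th decagonal number is n(4n−3) with n = 195.
195·(4·195 − 3) = 195·777 = 151515.

151515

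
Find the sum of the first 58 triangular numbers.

Σ i(i+1)/2 = (Σi² + Σi) / 2 over i = 1..58.
Σi = 1711 and Σi² = 66729.
(1·66729 + 1·1711) / 2 = 68440/2 = 34220.

34220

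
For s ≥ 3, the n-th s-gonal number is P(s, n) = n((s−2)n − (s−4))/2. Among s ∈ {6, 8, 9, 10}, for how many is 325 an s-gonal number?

2

s = 6: P(6, 13) = 325. ✓
s = 8: P(8, 10) = 280 and P(8, 11) = 341; 325 is not s-gonal.
s = 9: P(9, 10) = 325. ✓
s = 10: P(10, 9) = 297 and P(10, 10) = 370; 325 is not s-gonal.
Hits: s ∈ {6, 9} → 2.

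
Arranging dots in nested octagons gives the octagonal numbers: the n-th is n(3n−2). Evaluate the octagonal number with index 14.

560

The 14th octagonal number is n(3n−2) with n = 14.
14·(3·14 − 2) = 14·40 = 560.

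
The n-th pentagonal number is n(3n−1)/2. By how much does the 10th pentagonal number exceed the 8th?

10·(3·10 − 1)/2 = 145 and 8·(3·8 − 1)/2 = 92.
Difference: 145 − 92 = 53.

53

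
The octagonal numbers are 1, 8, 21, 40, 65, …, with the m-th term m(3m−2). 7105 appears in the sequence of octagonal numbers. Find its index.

Set n(3n−2) = 7105, giving 3n² − 2n − 7105 = 0.
So n = (2 + 292) / 6 = 294/6 = 49.
Check: 49·(3·49 − 2) = 7105. ✓

49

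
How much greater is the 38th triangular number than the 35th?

38·39/2 = 741 and 35·36/2 = 630.
Difference: 741 − 630 = 111.

111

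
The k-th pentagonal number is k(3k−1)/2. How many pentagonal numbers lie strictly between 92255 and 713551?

The n-th pentagonal number is n(3n−1)/2.
Smallest index with value > 92255: n = 249 (giving 92877).
Largest index with value < 713551: n = 689 (giving 711737).
Indices 249 through 689: 441 terms.

441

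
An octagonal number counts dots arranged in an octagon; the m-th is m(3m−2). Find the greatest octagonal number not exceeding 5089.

Solve n(3n−2) ≤ 5089 for integer n.
n = 41 gives 4961 ≤ 5089, while n = 42 gives 5208 > 5089; so the answer is 4961.

4961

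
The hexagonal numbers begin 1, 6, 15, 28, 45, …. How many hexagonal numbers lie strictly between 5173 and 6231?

The n-th hexagonal number is n(2n−1).
Smallest index with value > 5173: n = 52 (giving 5356).
Largest index with value < 6231: n = 56 (giving 6216).
Indices 52 through 56: 5 terms.

5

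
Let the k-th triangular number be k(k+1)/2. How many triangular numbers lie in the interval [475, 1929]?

The n-th triangular number is n(n+1)/2.
Smallest index with value ≥ 475: n = 31 (giving 496).
Largest index with value ≤ 1929: n = 61 (giving 1891).
Indices 31 through 61: 31 terms.

31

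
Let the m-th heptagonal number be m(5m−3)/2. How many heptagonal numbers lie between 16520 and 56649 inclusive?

69

The n-th heptagonal number is n(5n−3)/2.
Smallest index with value ≥ 16520: n = 82 (giving 16687).
Largest index with value ≤ 56649: n = 150 (giving 56025).
Indices 82 through 150: 69 terms.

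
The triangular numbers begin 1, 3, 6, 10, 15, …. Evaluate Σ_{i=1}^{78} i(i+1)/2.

82160

Σ i(i+1)/2 = (Σi² + Σi) / 2 over i = 1..78.
Σi = 3081 and Σi² = 161239.
(1·161239 + 1·3081) / 2 = 164320/2 = 82160.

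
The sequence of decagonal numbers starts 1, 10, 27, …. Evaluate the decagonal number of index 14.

The 14th decagonal number is n(4n−3) with n = 14.
14·(4·14 − 3) = 14·53 = 742.

742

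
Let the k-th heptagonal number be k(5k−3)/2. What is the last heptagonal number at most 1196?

Solve n(5n−3)/2 ≤ 1196 for integer n.
n = 22 gives 1177 ≤ 1196, while n = 23 gives 1288 > 1196; so the answer is 1177.

1177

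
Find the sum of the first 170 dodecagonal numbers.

Σ i(5i−4) = 5Σi² − 4Σi over i = 1..170.
Σi = 14535 and Σi² = 1652145.
5·1652145 − 4·14535 = 8202585.

8202585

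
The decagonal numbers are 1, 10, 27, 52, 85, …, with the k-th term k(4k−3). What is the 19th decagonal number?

1387

The 19th decagonal number is n(4n−3) with n = 19.
19·(4·19 − 3) = 19·73 = 1387.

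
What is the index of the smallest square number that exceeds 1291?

36

Solve n² > 1291 for integer n.
The largest n with value ≤ 1291 is 35 (since 1225 ≤ 1291 < 1296), so the first above is n = 36, value 1296.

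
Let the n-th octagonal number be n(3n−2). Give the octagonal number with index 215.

138245

The 215th octagonal number is n(3n−2) with n = 215.
215·(3·215 − 2) = 215·643 = 138245.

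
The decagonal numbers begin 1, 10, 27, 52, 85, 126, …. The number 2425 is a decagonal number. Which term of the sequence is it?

Set n(4n−3) = 2425, giving 4n² − 3n − 2425 = 0.
The discriminant is 9 + 16·2425 = 38809, and √38809 = 197.
So n = (3 + 197) / 8 = 200/8 = 25.

25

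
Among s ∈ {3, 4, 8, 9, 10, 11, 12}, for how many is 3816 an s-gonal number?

1

s = 3: P(3, 86) = 3741 and P(3, 87) = 3828; 3816 is not s-gonal.
s = 4: P(4, 61) = 3721 and P(4, 62) = 3844; 3816 is not s-gonal.
s = 8: P(8, 36) = 3816. ✓
s = 9: P(9, 33) = 3729 and P(9, 34) = 3961; 3816 is not s-gonal.
s = 10: P(10, 31) = 3751 and P(10, 32) = 4000; 3816 is not s-gonal.
s = 11: P(11, 29) = 3683 and P(11, 30) = 3945; 3816 is not s-gonal.
s = 12: P(12, 28) = 3808 and P(12, 29) = 4089; 3816 is not s-gonal.
Hits: s ∈ {8} → 1.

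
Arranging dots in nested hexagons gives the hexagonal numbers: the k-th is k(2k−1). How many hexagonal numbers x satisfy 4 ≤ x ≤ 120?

7

The n-th hexagonal number is n(2n−1).
Smallest index with value ≥ 4: n = 2 (giving 6).
Largest index with value ≤ 120: n = 8 (giving 120).
Indices 2 through 8: 7 terms.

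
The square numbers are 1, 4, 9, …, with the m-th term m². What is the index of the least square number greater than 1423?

Solve n² > 1423 for integer n.
The largest n with value ≤ 1423 is 37 (since 1369 ≤ 1423 < 1444), so the first above is n = 38, value 1444.

38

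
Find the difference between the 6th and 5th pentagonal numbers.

16

Consecutive pentagonal numbers differ by 3n − 2: here 3·6 − 2 = 16.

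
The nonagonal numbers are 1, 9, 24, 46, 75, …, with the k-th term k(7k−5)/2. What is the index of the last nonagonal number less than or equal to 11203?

56

Solve n(7n−5)/2 ≤ 11203 for integer n.
n = 56 gives 10836 ≤ 11203, while n = 57 gives 11229 > 11203; so the answer is index 56.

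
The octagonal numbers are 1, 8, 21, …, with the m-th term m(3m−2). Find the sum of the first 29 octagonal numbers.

Σ i(3i−2) = 3Σi² − 2Σi over i = 1..29.
Σi = 435 and Σi² = 8555.
3·8555 − 2·435 = 24795.

24795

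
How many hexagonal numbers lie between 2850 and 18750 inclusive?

The n-th hexagonal number is n(2n−1).
Smallest index with value ≥ 2850: n = 38 (giving 2850).
Largest index with value ≤ 18750: n = 97 (giving 18721).
Indices 38 through 97: 60 terms.

60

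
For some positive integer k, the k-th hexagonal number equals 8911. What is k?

Set n(2n−1) = 8911, giving 2n² − n − 8911 = 0.
So n = (1 + 267) / 4 = 268/4 = 67.

67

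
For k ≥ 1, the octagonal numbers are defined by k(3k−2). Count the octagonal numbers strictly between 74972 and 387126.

201

The n-th octagonal number is n(3n−2).
Smallest index with value > 74972: n = 159 (giving 75525).
Largest index with value < 387126: n = 359 (giving 385925).
Indices 159 through 359: 201 terms.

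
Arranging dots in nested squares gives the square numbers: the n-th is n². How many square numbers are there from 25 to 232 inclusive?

The n-th square number is n².
Smallest index with value ≥ 25: n = 5 (giving 25).
Largest index with value ≤ 232: n = 15 (giving 225).
Indices 5 through 15: 11 terms.

11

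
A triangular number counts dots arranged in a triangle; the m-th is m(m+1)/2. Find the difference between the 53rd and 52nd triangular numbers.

Consecutive triangular numbers differ by n: T_{53} − T_{52} = 53.

53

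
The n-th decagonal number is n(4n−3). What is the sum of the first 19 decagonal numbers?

9310

Σ i(4i−3) = 4Σi² − 3Σi over i = 1..19.
Σi = 190 and Σi² = 2470.
4·2470 − 3·190 = 9310.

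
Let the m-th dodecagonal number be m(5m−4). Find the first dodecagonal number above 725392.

Solve n(5n−4) > 725392 for integer n.
The largest n with value ≤ 725392 is 381 (since 724281 ≤ 725392 < 728092), so the first above is n = 382, value 728092.

728092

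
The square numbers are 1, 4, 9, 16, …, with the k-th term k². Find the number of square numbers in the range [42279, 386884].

417

The n-th square number is n².
Smallest index with value ≥ 42279: n = 206 (giving 42436).
Largest index with value ≤ 386884: n = 622 (giving 386884).
Indices 206 through 622: 417 terms.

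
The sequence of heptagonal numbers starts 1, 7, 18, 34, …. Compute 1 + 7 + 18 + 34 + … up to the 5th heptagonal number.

115

Σ i(5i−3)/2 = (5Σi² − 3Σi) / 2 over i = 1..5.
Σi = 15 and Σi² = 55.
(5·55 − 3·15) / 2 = 230/2 = 115.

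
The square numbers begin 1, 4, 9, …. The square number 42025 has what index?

205

We need n² = 42025, so n = √42025 = 205.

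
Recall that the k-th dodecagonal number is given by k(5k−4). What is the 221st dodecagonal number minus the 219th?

4392

221·(5·221 − 4) = 243321 and 219·(5·219 − 4) = 238929.
Difference: 243321 − 238929 = 4392.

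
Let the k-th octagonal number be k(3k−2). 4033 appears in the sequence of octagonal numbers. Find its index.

Set n(3n−2) = 4033, giving 3n² − 2n − 4033 = 0.
The discriminant is 4 + 12·4033 = 48400, and √48400 = 220.
So n = (2 + 220) / 6 = 222/6 = 37.

37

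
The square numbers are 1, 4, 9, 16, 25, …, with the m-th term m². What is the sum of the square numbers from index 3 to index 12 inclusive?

Σ_{i=3}^{12} i² = 650 − 5 = 645.

645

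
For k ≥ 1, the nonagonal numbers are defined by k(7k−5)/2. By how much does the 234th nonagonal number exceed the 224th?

234·(7·234 − 5)/2 = 191061 and 224·(7·224 − 5)/2 = 175056.
Difference: 191061 − 175056 = 16005.

16005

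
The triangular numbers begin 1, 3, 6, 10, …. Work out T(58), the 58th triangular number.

58·59/2 = 3422/2 = 1711.

1711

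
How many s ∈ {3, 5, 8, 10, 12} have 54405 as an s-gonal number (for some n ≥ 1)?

s = 3: P(3, 329) = 54285 and P(3, 330) = 54615; 54405 is not s-gonal.
s = 5: P(5, 190) = 54055 and P(5, 191) = 54626; 54405 is not s-gonal.
s = 8: P(8, 135) = 54405. ✓
s = 10: P(10, 117) = 54405. ✓
s = 12: P(12, 104) = 53664 and P(12, 105) = 54705; 54405 is not s-gonal.
Hits: s ∈ {8, 10} → 2.

2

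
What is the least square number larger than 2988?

3025

Solve n² > 2988 for integer n.
The largest n with value ≤ 2988 is 54 (since 2916 ≤ 2988 < 3025), so the first above is n = 55, value 3025.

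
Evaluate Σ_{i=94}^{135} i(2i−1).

1108793

Σ i(2i−1) = 2Σi² − Σi over i = 94..135.
Σi = 9180 − 4371 = 4809 and Σi² = 829260 − 272459 = 556801.
2·556801 − 1·4809 = 1108793.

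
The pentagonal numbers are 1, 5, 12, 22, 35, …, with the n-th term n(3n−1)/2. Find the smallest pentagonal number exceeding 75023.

Solve n(3n−1)/2 > 75023 for integer n.
The largest n with value ≤ 75023 is 223 (since 74482 ≤ 75023 < 75152), so the first above is n = 224, value 75152.

75152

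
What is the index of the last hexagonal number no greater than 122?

Solve n(2n−1) ≤ 122 for integer n.
n = 8 gives 120 ≤ 122, while n = 9 gives 153 > 122; so the answer is index 8.

8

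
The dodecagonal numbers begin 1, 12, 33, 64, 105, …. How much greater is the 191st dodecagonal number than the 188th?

5673

191·(5·191 − 4) = 181641 and 188·(5·188 − 4) = 175968.
Difference: 181641 − 175968 = 5673.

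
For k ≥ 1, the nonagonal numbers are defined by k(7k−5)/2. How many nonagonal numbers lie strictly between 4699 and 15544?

29

The n-th nonagonal number is n(7n−5)/2.
Smallest index with value > 4699: n = 38 (giving 4959).
Largest index with value < 15544: n = 66 (giving 15081).
Indices 38 through 66: 29 terms.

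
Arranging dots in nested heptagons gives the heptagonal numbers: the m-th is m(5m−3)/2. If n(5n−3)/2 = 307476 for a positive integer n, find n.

Set n(5n−3)/2 = 307476, giving 5n² − 3n − 614952 = 0.
The discriminant is 9 + 40·307476 = 12299049, and √12299049 = 3507.
So n = (3 + 3507) / 10 = 3510/10 = 351.
Check: 351·(5·351 − 3)/2 = 307476. ✓

351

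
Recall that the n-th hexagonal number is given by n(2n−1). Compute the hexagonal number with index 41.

3321

The 41st hexagonal number is n(2n−1) with n = 41.
41·(2·41 − 1) = 41·81 = 3321.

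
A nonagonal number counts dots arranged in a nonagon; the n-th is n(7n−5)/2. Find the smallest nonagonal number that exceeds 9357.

9699

Solve n(7n−5)/2 > 9357 for integer n.
The largest n with value ≤ 9357 is 52 (since 9334 ≤ 9357 < 9699), so the first above is n = 53, value 9699.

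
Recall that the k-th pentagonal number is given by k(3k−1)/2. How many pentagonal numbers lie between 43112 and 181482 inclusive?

179

The n-th pentagonal number is n(3n−1)/2.
Smallest index with value ≥ 43112: n = 170 (giving 43265).
Largest index with value ≤ 181482: n = 348 (giving 181482).
Indices 170 through 348: 179 terms.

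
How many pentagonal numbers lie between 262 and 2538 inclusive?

The n-th pentagonal number is n(3n−1)/2.
Smallest index with value ≥ 262: n = 14 (giving 287).
Largest index with value ≤ 2538: n = 41 (giving 2501).
Indices 14 through 41: 28 terms.

28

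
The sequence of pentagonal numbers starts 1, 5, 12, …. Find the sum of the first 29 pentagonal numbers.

Σ i(3i−1)/2 = (3Σi² − Σi) / 2 over i = 1..29.
Σi = 435 and Σi² = 8555.
(3·8555 − 1·435) / 2 = 25230/2 = 12615.

12615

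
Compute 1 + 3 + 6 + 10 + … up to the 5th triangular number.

Σ i(i+1)/2 = (Σi² + Σi) / 2 over i = 1..5.
Σi = 15 and Σi² = 55.
(1·55 + 1·15) / 2 = 70/2 = 35.

35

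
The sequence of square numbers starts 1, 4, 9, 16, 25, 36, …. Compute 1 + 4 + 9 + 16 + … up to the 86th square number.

Σ_{i=1}^{86} i² = 86·87·173/6 = 215731.

215731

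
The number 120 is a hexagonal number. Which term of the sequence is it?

8

Set n(2n−1) = 120, giving 2n² − n − 120 = 0.
The discriminant is 1 + 8·120 = 961, and √961 = 31.
So n = (1 + 31) / 4 = 32/4 = 8.
Check: 8·(2·8 − 1) = 120. ✓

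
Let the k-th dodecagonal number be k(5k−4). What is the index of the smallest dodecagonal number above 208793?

Solve n(5n−4) > 208793 for integer n.
The largest n with value ≤ 208793 is 204 (since 207264 ≤ 208793 < 209305), so the first above is n = 205, value 209305.

205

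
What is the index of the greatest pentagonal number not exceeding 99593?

257

Solve n(3n−1)/2 ≤ 99593 for integer n.
n = 257 gives 98945 ≤ 99593, while n = 258 gives 99717 > 99593; so the answer is index 257.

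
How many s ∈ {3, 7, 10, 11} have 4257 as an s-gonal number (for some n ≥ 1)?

1

s = 3: P(3, 91) = 4186 and P(3, 92) = 4278; 4257 is not s-gonal.
s = 7: P(7, 41) = 4141 and P(7, 42) = 4347; 4257 is not s-gonal.
s = 10: P(10, 33) = 4257. ✓
s = 11: P(11, 31) = 4216 and P(11, 32) = 4496; 4257 is not s-gonal.
Hits: s ∈ {10} → 1.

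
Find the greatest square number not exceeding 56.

49

Solve n² ≤ 56 for integer n.
n = 7 gives 49 ≤ 56, while n = 8 gives 64 > 56; so the answer is 49.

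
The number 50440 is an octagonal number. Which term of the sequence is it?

Set n(3n−2) = 50440, giving 3n² − 2n − 50440 = 0.
So n = (2 + 778) / 6 = 780/6 = 130.

130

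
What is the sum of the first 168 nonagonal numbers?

Σ i(7i−5)/2 = (7Σi² − 5Σi) / 2 over i = 1..168.
Σi = 14196 and Σi² = 1594684.
(7·1594684 − 5·14196) / 2 = 11091808/2 = 5545904.

5545904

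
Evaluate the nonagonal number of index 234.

191061

The 234th nonagonal number is n(7n−5)/2 with n = 234.
234·(7·234 − 5)/2 = 234·1633/2 = 191061.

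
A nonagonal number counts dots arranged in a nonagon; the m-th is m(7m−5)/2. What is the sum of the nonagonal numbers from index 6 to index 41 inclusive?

Σ i(7i−5)/2 = (7Σi² − 5Σi) / 2 over i = 6..41.
Σi = 861 − 15 = 846 and Σi² = 23821 − 55 = 23766.
(7·23766 − 5·846) / 2 = 162132/2 = 81066.

81066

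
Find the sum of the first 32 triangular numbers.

Σ i(i+1)/2 = (Σi² + Σi) / 2 over i = 1..32.
Σi = 528 and Σi² = 11440.
(1·11440 + 1·528) / 2 = 11968/2 = 5984.

5984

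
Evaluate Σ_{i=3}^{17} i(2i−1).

Σ i(2i−1) = 2Σi² − Σi over i = 3..17.
Σi = 153 − 3 = 150 and Σi² = 1785 − 5 = 1780.
2·1780 − 1·150 = 3410.

3410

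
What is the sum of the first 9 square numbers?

285

Σ_{i=1}^{9} i² = 9·10·19/6 = 285.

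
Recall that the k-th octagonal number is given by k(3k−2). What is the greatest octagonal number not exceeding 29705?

Solve n(3n−2) ≤ 29705 for integer n.
n = 99 gives 29205 ≤ 29705, while n = 100 gives 29800 > 29705; so the answer is 29205.

29205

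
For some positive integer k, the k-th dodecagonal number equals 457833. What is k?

303

Set n(5n−4) = 457833, giving 5n² − 4n − 457833 = 0.
The discriminant is 16 + 20·457833 = 9156676, and √9156676 = 3026.
So n = (4 + 3026) / 10 = 3030/10 = 303.
Check: 303·(5·303 − 4) = 457833. ✓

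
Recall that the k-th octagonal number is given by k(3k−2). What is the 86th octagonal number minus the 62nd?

10608

86·(3·86 − 2) = 22016 and 62·(3·62 − 2) = 11408.
Difference: 22016 − 11408 = 10608.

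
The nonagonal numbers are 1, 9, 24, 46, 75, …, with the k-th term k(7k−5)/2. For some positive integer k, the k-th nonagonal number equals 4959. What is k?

38

Set n(7n−5)/2 = 4959, giving 7n² − 5n − 9918 = 0.
The discriminant is 25 + 56·4959 = 277729, and √277729 = 527.
So n = (5 + 527) / 14 = 532/14 = 38.
Check: 38·(7·38 − 5)/2 = 4959. ✓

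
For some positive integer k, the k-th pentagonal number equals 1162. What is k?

28

Set n(3n−1)/2 = 1162, giving 3n² − n − 2324 = 0.
The discriminant is 1 + 24·1162 = 27889, and √27889 = 167.
So n = (1 + 167) / 6 = 168/6 = 28.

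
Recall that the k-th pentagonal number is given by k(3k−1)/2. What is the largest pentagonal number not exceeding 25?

Solve n(3n−1)/2 ≤ 25 for integer n.
n = 4 gives 22 ≤ 25, while n = 5 gives 35 > 25; so the answer is 22.

22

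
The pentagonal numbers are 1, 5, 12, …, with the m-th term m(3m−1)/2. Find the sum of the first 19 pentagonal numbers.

Σ i(3i−1)/2 = (3Σi² − Σi) / 2 over i = 1..19.
Σi = 190 and Σi² = 2470.
(3·2470 − 1·190) / 2 = 7220/2 = 3610.

3610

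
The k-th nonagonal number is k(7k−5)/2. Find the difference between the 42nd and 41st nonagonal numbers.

Consecutive nonagonal numbers differ by 7n − 6: here 7·42 − 6 = 288.

288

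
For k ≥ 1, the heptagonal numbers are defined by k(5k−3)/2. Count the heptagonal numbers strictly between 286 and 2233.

The n-th heptagonal number is n(5n−3)/2.
Smallest index with value > 286: n = 12 (giving 342).
Largest index with value < 2233: n = 30 (giving 2205).
Indices 12 through 30: 19 terms.

19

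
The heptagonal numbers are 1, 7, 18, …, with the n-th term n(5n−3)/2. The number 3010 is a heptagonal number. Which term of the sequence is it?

Set n(5n−3)/2 = 3010, giving 5n² − 3n − 6020 = 0.
The discriminant is 9 + 40·3010 = 120409, and √120409 = 347.
So n = (3 + 347) / 10 = 350/10 = 35.
Check: 35·(5·35 − 3)/2 = 3010. ✓

35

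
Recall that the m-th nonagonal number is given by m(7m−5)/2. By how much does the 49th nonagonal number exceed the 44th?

1615

49·(7·49 − 5)/2 = 8281 and 44·(7·44 − 5)/2 = 6666.
Difference: 8281 − 6666 = 1615.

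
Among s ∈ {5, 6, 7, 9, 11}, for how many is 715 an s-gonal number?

2

s = 5: P(5, 22) = 715. ✓
s = 6: P(6, 19) = 703 and P(6, 20) = 780; 715 is not s-gonal.
s = 7: P(7, 17) = 697 and P(7, 18) = 783; 715 is not s-gonal.
s = 9: P(9, 14) = 651 and P(9, 15) = 750; 715 is not s-gonal.
s = 11: P(11, 13) = 715. ✓
Hits: s ∈ {5, 11} → 2.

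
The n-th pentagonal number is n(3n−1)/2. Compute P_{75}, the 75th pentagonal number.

The 75th pentagonal number is n(3n−1)/2 with n = 75.
75·(3·75 − 1)/2 = 75·224/2 = 75·112 = 8400.

8400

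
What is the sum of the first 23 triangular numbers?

Σ i(i+1)/2 = (Σi² + Σi) / 2 over i = 1..23.
Σi = 276 and Σi² = 4324.
(1·4324 + 1·276) / 2 = 4600/2 = 2300.

2300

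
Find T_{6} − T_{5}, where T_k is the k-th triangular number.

Consecutive triangular numbers differ by n: T_{6} − T_{5} = 6.

6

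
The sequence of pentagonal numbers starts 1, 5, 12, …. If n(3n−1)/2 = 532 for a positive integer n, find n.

19

Set n(3n−1)/2 = 532, giving 3n² − n − 1064 = 0.
The discriminant is 1 + 24·532 = 12769, and √12769 = 113.
So n = (1 + 113) / 6 = 114/6 = 19.
Check: 19·(3·19 − 1)/2 = 532. ✓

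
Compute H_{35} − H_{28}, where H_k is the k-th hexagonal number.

875

35·(2·35 − 1) = 2415 and 28·(2·28 − 1) = 1540.
Difference: 2415 − 1540 = 875.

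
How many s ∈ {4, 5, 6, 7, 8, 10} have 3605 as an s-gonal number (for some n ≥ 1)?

s = 4: P(4, 60) = 3600 and P(4, 61) = 3721; 3605 is not s-gonal.
s = 5: P(5, 49) = 3577 and P(5, 50) = 3725; 3605 is not s-gonal.
s = 6: P(6, 42) = 3486 and P(6, 43) = 3655; 3605 is not s-gonal.
s = 7: P(7, 38) = 3553 and P(7, 39) = 3744; 3605 is not s-gonal.
s = 8: P(8, 35) = 3605. ✓
s = 10: P(10, 30) = 3510 and P(10, 31) = 3751; 3605 is not s-gonal.
Hits: s ∈ {8} → 1.

1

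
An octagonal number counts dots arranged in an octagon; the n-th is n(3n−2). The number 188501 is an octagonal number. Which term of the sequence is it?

251

Set n(3n−2) = 188501, giving 3n² − 2n − 188501 = 0.
The discriminant is 4 + 12·188501 = 2262016, and √2262016 = 1504.
So n = (2 + 1504) / 6 = 1506/6 = 251.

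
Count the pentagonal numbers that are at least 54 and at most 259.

7

The n-th pentagonal number is n(3n−1)/2.
Smallest index with value ≥ 54: n = 7 (giving 70).
Largest index with value ≤ 259: n = 13 (giving 247).
Indices 7 through 13: 7 terms.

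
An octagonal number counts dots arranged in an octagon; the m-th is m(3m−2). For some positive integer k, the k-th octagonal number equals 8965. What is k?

55

Set n(3n−2) = 8965, giving 3n² − 2n − 8965 = 0.
The discriminant is 4 + 12·8965 = 107584, and √107584 = 328.
So n = (2 + 328) / 6 = 330/6 = 55.
Check: 55·(3·55 − 2) = 8965. ✓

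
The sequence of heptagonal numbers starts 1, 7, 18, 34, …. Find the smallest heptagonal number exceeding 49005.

49491

Solve n(5n−3)/2 > 49005 for integer n.
The largest n with value ≤ 49005 is 140 (since 48790 ≤ 49005 < 49491), so the first above is n = 141, value 49491.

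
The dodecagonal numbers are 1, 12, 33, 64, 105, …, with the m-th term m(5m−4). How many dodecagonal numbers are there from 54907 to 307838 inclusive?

143

The n-th dodecagonal number is n(5n−4).
Smallest index with value ≥ 54907: n = 106 (giving 55756).
Largest index with value ≤ 307838: n = 248 (giving 306528).
Indices 106 through 248: 143 terms.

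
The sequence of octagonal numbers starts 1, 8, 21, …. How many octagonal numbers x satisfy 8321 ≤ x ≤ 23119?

The n-th octagonal number is n(3n−2).
Smallest index with value ≥ 8321: n = 53 (giving 8321).
Largest index with value ≤ 23119: n = 88 (giving 23056).
Indices 53 through 88: 36 terms.

36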